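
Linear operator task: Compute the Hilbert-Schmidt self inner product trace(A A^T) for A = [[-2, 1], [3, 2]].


trace(A * A^T) = sum of squares of all entries
= (-2)^2 + 1^2 + 3^2 + 2^2
= 4 + 1 + 9 + 4
= 18

18


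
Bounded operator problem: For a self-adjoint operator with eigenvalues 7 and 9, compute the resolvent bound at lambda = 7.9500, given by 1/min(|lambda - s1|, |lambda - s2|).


dist(7.9500, {7, 9}) = min(|7.9500 - 7|, |7.9500 - 9|)
= min(0.9500, 1.0500) = 0.9500
Resolvent bound = 1/0.9500 = 1.0526

1.0526


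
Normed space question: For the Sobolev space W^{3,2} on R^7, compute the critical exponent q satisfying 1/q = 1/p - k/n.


Using the Sobolev embedding formula: 1/q = 1/p - k/n
1/q = 1/2 - 3/7 = 1/14
q = 1/(1/14) = 14

14.0000


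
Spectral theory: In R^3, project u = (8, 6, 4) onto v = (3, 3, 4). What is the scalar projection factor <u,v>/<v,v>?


Computing <u,v> = 8*3 + 6*3 + 4*4 = 58
Computing <v,v> = 3^2 + 3^2 + 4^2 = 34
Projection coefficient = 58/34 = 1.7059

1.7059


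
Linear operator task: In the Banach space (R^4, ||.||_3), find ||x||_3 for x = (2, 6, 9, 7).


The l^3 norm = (sum |x_i|^3)^(1/3)
Sum of 3th powers = 8 + 216 + 729 + 343 = 1296
||x||_3 = (1296)^(1/3) = 10.9027

10.9027


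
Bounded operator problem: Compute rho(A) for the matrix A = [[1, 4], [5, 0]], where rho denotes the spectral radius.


For a 2x2 matrix, eigenvalues satisfy lambda^2 - (trace)*lambda + det = 0
trace = 1 + 0 = 1
det = 1*0 - 4*5 = -20
discriminant = 1^2 - 4*(-20) = 81
spectral radius = max |eigenvalue| = 5.0000

5.0000


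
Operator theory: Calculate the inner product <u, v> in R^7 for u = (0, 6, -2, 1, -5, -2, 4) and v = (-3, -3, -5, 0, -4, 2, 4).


Computing the standard inner product <u, v> = sum u_i * v_i
= 0*-3 + 6*-3 + -2*-5 + 1*0 + -5*-4 + -2*2 + 4*4
= 0 + -18 + 10 + 0 + 20 + -4 + 16
= 24

24


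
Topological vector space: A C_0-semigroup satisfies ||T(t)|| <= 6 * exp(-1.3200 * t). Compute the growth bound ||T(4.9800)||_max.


||T(4.9800)|| <= 6 * exp(-1.3200 * 4.9800)
= 6 * exp(-6.5736)
= 6 * 0.0014
= 0.0084

0.0084


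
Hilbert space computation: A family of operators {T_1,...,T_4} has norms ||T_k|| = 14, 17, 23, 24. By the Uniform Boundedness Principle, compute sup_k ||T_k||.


By the Uniform Boundedness Principle, the supremum of norms is finite.
sup_k ||T_k|| = max(14, 17, 23, 24) = 24

24


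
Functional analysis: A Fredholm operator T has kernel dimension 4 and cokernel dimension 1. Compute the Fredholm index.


The Fredholm index is defined as ind(T) = dim(ker T) - dim(coker T)
= 4 - 1
= 3

3


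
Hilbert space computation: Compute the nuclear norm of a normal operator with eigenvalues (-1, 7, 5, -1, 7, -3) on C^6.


For a normal operator, singular values equal |eigenvalues|.
Trace norm = sum |lambda_i| = 1 + 7 + 5 + 1 + 7 + 3
= 24

24


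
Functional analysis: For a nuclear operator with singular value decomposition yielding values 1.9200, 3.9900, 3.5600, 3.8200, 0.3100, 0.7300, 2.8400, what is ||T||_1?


The nuclear norm is the sum of all singular values.
||T||_1 = 1.9200 + 3.9900 + 3.5600 + 3.8200 + 0.3100 + 0.7300 + 2.8400
= 17.1700

17.1700


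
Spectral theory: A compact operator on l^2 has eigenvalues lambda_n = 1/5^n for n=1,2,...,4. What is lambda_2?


The eigenvalue formula gives lambda_2 = 1/5^2
= 1/25
= 0.0400

0.0400


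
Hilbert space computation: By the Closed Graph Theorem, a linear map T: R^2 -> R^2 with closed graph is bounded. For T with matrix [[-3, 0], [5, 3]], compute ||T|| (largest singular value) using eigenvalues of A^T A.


A^T A = [[34, 15], [15, 9]]
trace(A^T A) = 43, det(A^T A) = 81
discriminant = 43^2 - 4*81 = 1525
Largest eigenvalue of A^T A = (trace + sqrt(disc))/2 = 41.0256
||T|| = sqrt(41.0256) = 6.4051

6.4051


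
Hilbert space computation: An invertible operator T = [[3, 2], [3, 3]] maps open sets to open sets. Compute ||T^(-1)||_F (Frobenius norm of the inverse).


det(T) = 3*3 - 2*3 = 3
T^(-1) = (1/3) * [[3, -2], [-3, 3]] = [[1.0000, -0.6667], [-1.0000, 1.0000]]
||T^(-1)||_F^2 = 1.0000^2 + (-0.6667)^2 + (-1.0000)^2 + 1.0000^2 = 3.4444
||T^(-1)||_F = sqrt(3.4444) = 1.8559

1.8559


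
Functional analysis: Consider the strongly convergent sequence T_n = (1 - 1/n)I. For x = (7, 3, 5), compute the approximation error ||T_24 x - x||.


T_24 x - x = (1 - 1/24)x - x = -x/24
||x|| = sqrt(83) = 9.1104
||T_24 x - x|| = ||x||/24 = 9.1104/24 = 0.3796

0.3796


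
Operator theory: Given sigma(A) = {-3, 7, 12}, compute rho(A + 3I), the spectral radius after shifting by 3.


Spectrum of A + 3I = {0, 10, 15}
Spectral radius = max |lambda| over the shifted spectrum
= max(0, 10, 15) = 15

15


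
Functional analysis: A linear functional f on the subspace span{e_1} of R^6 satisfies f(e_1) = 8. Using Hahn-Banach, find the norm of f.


The norm of f is given by ||f|| = sup_{||x||=1} |f(x)|.
On span{e_1}, ||e_1|| = 1, so ||f|| = |f(e_1)| / ||e_1||
= |8| / 1 = 8.0000

8.0000


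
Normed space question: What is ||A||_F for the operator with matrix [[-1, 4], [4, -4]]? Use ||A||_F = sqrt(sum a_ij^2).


||A||_F^2 = sum a_ij^2
= (-1)^2 + 4^2 + 4^2 + (-4)^2
= 1 + 16 + 16 + 16 = 49
||A||_F = sqrt(49) = 7.0000

7.0000


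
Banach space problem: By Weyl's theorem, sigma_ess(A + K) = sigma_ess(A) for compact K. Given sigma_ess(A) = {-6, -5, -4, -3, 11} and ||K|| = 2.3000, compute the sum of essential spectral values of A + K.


By Weyl's theorem, the essential spectrum is invariant under compact perturbations.
sigma_ess(A + K) = sigma_ess(A) = {-6, -5, -4, -3, 11}
Sum = -6 + -5 + -4 + -3 + 11 = -7

-7


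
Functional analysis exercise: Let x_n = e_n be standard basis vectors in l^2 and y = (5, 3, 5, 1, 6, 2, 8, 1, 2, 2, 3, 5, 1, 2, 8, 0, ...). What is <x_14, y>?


x_14 = e_14 is the standard basis vector with 1 in position 14.
<x_14, y> = y_14 = 2
As n -> infinity, <x_n, y> -> 0, confirming weak convergence of (x_n) to 0.

2


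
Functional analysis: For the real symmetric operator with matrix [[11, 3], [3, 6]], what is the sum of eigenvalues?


For a self-adjoint (symmetric) matrix, the eigenvalues are real.
The sum of eigenvalues equals the trace of the matrix.
trace = 11 + 6 = 17

17


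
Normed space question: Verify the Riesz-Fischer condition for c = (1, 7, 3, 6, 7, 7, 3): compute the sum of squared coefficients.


sum |c_n|^2 = 1^2 + 7^2 + 3^2 + 6^2 + 7^2 + 7^2 + 3^2
= 1 + 49 + 9 + 36 + 49 + 49 + 9
= 202

202


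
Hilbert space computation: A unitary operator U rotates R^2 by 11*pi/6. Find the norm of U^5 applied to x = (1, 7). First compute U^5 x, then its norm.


U is a rotation by theta = 11*pi/6
U^5 = rotation by 5*theta = 55*pi/6 = 7*pi/6 (mod 2*pi)
cos(7*pi/6) = -0.8660, sin(7*pi/6) = -0.5000
U^5 x = (-0.8660 * 1 - -0.5000 * 7, -0.5000 * 1 + -0.8660 * 7)
= (2.6340, -6.5622)
||U^5 x|| = sqrt(2.6340^2 + (-6.5622)^2) = sqrt(50.0000) = 7.0711

7.0711


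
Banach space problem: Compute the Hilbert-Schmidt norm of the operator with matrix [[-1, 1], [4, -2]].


The Hilbert-Schmidt norm is sqrt(sum of squares of all entries).
Sum of squares = (-1)^2 + 1^2 + 4^2 + (-2)^2
= 1 + 1 + 16 + 4 = 22
||T||_HS = sqrt(22) = 4.6904

4.6904


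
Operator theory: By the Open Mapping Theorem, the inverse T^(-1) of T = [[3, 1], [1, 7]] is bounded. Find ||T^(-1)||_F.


det(T) = 3*7 - 1*1 = 20
T^(-1) = (1/20) * [[7, -1], [-1, 3]] = [[0.3500, -0.0500], [-0.0500, 0.1500]]
||T^(-1)||_F^2 = 0.3500^2 + (-0.0500)^2 + (-0.0500)^2 + 0.1500^2 = 0.1500
||T^(-1)||_F = sqrt(0.1500) = 0.3873

0.3873


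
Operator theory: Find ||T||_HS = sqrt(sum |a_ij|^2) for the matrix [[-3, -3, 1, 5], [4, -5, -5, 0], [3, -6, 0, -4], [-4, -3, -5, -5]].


The Hilbert-Schmidt norm is sqrt(sum of squares of all entries).
Sum of squares = (-3)^2 + (-3)^2 + 1^2 + 5^2 + 4^2 + (-5)^2 + (-5)^2 + 0^2 + 3^2 + (-6)^2 + 0^2 + (-4)^2 + (-4)^2 + (-3)^2 + (-5)^2 + (-5)^2
= 9 + 9 + 1 + 25 + 16 + 25 + 25 + 0 + 9 + 36 + 0 + 16 + 16 + 9 + 25 + 25 = 246
||T||_HS = sqrt(246) = 15.6844

15.6844


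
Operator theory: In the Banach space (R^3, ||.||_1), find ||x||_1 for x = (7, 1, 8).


The l^1 norm equals the sum of absolute values of all components.
||x||_1 = 7 + 1 + 8
= 16

16.0000


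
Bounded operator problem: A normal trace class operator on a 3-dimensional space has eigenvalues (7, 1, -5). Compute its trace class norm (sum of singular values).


For a normal operator, singular values equal |eigenvalues|.
Trace norm = sum |lambda_i| = 7 + 1 + 5
= 13

13


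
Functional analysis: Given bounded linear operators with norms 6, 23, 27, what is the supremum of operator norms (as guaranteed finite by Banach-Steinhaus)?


By the Uniform Boundedness Principle, the supremum of norms is finite.
sup_k ||T_k|| = max(6, 23, 27) = 27

27


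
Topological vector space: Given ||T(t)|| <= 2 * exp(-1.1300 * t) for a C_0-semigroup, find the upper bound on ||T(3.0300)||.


||T(3.0300)|| <= 2 * exp(-1.1300 * 3.0300)
= 2 * exp(-3.4239)
= 2 * 0.0326
= 0.0652

0.0652


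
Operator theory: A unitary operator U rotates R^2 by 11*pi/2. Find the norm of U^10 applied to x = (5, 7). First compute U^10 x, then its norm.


U is a rotation by theta = 11*pi/2
U^10 = rotation by 10*theta = 110*pi/2 = 2*pi/2 (mod 2*pi)
cos(2*pi/2) = -1.0000, sin(2*pi/2) = 0.0000
U^10 x = (-1.0000 * 5 - 0.0000 * 7, 0.0000 * 5 + -1.0000 * 7)
= (-5.0000, -7.0000)
||U^10 x|| = sqrt((-5.0000)^2 + (-7.0000)^2) = sqrt(74.0000) = 8.6023

8.6023


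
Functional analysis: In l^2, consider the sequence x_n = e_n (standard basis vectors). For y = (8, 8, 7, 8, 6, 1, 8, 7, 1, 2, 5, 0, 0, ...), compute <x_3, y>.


x_3 = e_3 is the standard basis vector with 1 in position 3.
<x_3, y> = y_3 = 7
As n -> infinity, <x_n, y> -> 0, confirming weak convergence of (x_n) to 0.

7


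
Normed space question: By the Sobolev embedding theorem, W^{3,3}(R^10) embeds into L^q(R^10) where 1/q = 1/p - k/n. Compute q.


Using the Sobolev embedding formula: 1/q = 1/p - k/n
1/q = 1/3 - 3/10 = 1/30
q = 1/(1/30) = 30

30.0000


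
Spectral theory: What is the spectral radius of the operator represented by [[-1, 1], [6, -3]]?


For a 2x2 matrix, eigenvalues satisfy lambda^2 - (trace)*lambda + det = 0
trace = -1 + -3 = -4
det = -1*-3 - 1*6 = -3
discriminant = (-4)^2 - 4*(-3) = 28
spectral radius = max |eigenvalue| = 4.6458

4.6458


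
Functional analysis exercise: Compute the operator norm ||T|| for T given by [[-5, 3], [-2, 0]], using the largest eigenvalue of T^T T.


A^T A = [[29, -15], [-15, 9]]
trace(A^T A) = 38, det(A^T A) = 36
discriminant = 38^2 - 4*36 = 1300
Largest eigenvalue of A^T A = (trace + sqrt(disc))/2 = 37.0278
||T|| = sqrt(37.0278) = 6.0850

6.0850


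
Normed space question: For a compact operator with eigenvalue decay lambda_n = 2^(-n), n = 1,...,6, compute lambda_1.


The eigenvalue formula gives lambda_1 = 1/2^1
= 1/2
= 0.5000

0.5000


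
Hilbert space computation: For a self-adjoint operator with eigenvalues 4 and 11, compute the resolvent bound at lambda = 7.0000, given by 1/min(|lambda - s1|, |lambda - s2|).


dist(7.0000, {4, 11}) = min(|7.0000 - 4|, |7.0000 - 11|)
= min(3.0000, 4.0000) = 3.0000
Resolvent bound = 1/3.0000 = 0.3333

0.3333


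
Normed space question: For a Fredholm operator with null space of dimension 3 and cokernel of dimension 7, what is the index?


The Fredholm index is defined as ind(T) = dim(ker T) - dim(coker T)
= 3 - 7
= -4

-4


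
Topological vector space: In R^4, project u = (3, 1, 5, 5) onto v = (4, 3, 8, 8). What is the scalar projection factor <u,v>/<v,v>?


Computing <u,v> = 3*4 + 1*3 + 5*8 + 5*8 = 95
Computing <v,v> = 4^2 + 3^2 + 8^2 + 8^2 = 153
Projection coefficient = 95/153 = 0.6209

0.6209


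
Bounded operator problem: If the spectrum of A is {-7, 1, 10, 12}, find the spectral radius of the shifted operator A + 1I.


Spectrum of A + 1I = {-6, 2, 11, 13}
Spectral radius = max |lambda| over the shifted spectrum
= max(6, 2, 11, 13) = 13

13


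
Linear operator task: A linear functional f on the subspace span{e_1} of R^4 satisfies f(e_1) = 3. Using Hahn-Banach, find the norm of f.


The norm of f is given by ||f|| = sup_{||x||=1} |f(x)|.
On span{e_1}, ||e_1|| = 1, so ||f|| = |f(e_1)| / ||e_1||
= |3| / 1 = 3.0000

3.0000


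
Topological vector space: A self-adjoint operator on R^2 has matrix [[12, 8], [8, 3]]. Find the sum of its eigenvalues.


For a self-adjoint (symmetric) matrix, the eigenvalues are real.
The sum of eigenvalues equals the trace of the matrix.
trace = 12 + 3 = 15

15


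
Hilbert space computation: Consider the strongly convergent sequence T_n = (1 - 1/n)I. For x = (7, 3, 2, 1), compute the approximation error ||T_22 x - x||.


T_22 x - x = (1 - 1/22)x - x = -x/22
||x|| = sqrt(63) = 7.9373
||T_22 x - x|| = ||x||/22 = 7.9373/22 = 0.3608

0.3608


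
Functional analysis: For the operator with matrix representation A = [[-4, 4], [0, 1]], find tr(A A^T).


trace(A * A^T) = sum of squares of all entries
= (-4)^2 + 4^2 + 0^2 + 1^2
= 16 + 16 + 0 + 1
= 33

33


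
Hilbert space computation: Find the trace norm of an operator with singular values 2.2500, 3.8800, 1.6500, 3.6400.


The nuclear norm is the sum of all singular values.
||T||_1 = 2.2500 + 3.8800 + 1.6500 + 3.6400
= 11.4200

11.4200


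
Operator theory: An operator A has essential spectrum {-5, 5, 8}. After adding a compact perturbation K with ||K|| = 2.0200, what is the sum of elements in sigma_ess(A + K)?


By Weyl's theorem, the essential spectrum is invariant under compact perturbations.
sigma_ess(A + K) = sigma_ess(A) = {-5, 5, 8}
Sum = -5 + 5 + 8 = 8

8


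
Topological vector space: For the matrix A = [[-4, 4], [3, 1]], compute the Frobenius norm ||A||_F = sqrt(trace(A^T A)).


||A||_F^2 = sum a_ij^2
= (-4)^2 + 4^2 + 3^2 + 1^2
= 16 + 16 + 9 + 1 = 42
||A||_F = sqrt(42) = 6.4807

6.4807


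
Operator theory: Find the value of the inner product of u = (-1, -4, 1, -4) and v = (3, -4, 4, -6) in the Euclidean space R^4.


Computing the standard inner product <u, v> = sum u_i * v_i
= -1*3 + -4*-4 + 1*4 + -4*-6
= -3 + 16 + 4 + 24
= 41

41


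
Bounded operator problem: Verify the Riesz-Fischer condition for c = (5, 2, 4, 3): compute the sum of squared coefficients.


sum |c_n|^2 = 5^2 + 2^2 + 4^2 + 3^2
= 25 + 4 + 16 + 9
= 54

54


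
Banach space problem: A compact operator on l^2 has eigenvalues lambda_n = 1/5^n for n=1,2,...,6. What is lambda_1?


The eigenvalue formula gives lambda_1 = 1/5^1
= 1/5
= 0.2000

0.2000


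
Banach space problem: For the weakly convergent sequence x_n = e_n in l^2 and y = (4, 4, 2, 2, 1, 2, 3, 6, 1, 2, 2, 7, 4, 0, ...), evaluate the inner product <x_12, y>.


x_12 = e_12 is the standard basis vector with 1 in position 12.
<x_12, y> = y_12 = 7
As n -> infinity, <x_n, y> -> 0, confirming weak convergence of (x_n) to 0.

7


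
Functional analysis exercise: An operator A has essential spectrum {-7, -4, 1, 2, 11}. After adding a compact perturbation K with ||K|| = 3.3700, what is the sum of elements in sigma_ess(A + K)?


By Weyl's theorem, the essential spectrum is invariant under compact perturbations.
sigma_ess(A + K) = sigma_ess(A) = {-7, -4, 1, 2, 11}
Sum = -7 + -4 + 1 + 2 + 11 = 3

3


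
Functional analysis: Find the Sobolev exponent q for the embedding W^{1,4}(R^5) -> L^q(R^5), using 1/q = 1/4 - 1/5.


Using the Sobolev embedding formula: 1/q = 1/p - k/n
1/q = 1/4 - 1/5 = 1/20
q = 1/(1/20) = 20

20.0000


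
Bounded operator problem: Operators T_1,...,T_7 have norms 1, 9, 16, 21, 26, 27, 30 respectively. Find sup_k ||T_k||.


By the Uniform Boundedness Principle, the supremum of norms is finite.
sup_k ||T_k|| = max(1, 9, 16, 21, 26, 27, 30) = 30

30


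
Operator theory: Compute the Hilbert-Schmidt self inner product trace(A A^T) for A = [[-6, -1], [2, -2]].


trace(A * A^T) = sum of squares of all entries
= (-6)^2 + (-1)^2 + 2^2 + (-2)^2
= 36 + 1 + 4 + 4
= 45

45


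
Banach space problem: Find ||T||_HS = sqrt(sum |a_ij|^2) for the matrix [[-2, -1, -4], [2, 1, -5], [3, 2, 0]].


The Hilbert-Schmidt norm is sqrt(sum of squares of all entries).
Sum of squares = (-2)^2 + (-1)^2 + (-4)^2 + 2^2 + 1^2 + (-5)^2 + 3^2 + 2^2 + 0^2
= 4 + 1 + 16 + 4 + 1 + 25 + 9 + 4 + 0 = 64
||T||_HS = sqrt(64) = 8.0000

8.0000


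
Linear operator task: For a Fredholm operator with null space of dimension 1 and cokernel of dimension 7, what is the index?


The Fredholm index is defined as ind(T) = dim(ker T) - dim(coker T)
= 1 - 7
= -6

-6


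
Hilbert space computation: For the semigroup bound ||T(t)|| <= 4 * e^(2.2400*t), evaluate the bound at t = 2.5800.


||T(2.5800)|| <= 4 * exp(2.2400 * 2.5800)
= 4 * exp(5.7792)
= 4 * 323.5003
= 1294.0011

1294.0011


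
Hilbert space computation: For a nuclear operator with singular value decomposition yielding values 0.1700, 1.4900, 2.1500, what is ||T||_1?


The nuclear norm is the sum of all singular values.
||T||_1 = 0.1700 + 1.4900 + 2.1500
= 3.8100

3.8100


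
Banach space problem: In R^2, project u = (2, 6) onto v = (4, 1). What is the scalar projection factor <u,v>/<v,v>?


Computing <u,v> = 2*4 + 6*1 = 14
Computing <v,v> = 4^2 + 1^2 = 17
Projection coefficient = 14/17 = 0.8235

0.8235


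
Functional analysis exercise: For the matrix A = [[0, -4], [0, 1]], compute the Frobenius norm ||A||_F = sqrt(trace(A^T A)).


||A||_F^2 = sum a_ij^2
= 0^2 + (-4)^2 + 0^2 + 1^2
= 0 + 16 + 0 + 1 = 17
||A||_F = sqrt(17) = 4.1231

4.1231


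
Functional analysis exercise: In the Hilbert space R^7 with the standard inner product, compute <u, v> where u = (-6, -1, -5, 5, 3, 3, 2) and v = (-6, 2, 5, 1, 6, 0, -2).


Computing the standard inner product <u, v> = sum u_i * v_i
= -6*-6 + -1*2 + -5*5 + 5*1 + 3*6 + 3*0 + 2*-2
= 36 + -2 + -25 + 5 + 18 + 0 + -4
= 28

28


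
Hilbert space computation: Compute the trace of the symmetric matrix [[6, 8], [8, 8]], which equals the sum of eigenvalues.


For a self-adjoint (symmetric) matrix, the eigenvalues are real.
The sum of eigenvalues equals the trace of the matrix.
trace = 6 + 8 = 14

14


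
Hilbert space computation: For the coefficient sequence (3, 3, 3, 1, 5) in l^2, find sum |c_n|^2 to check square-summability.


sum |c_n|^2 = 3^2 + 3^2 + 3^2 + 1^2 + 5^2
= 9 + 9 + 9 + 1 + 25
= 53

53


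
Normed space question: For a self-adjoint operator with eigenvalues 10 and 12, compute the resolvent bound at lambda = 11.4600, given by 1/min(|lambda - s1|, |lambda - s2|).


dist(11.4600, {10, 12}) = min(|11.4600 - 10|, |11.4600 - 12|)
= min(1.4600, 0.5400) = 0.5400
Resolvent bound = 1/0.5400 = 1.8519

1.8519


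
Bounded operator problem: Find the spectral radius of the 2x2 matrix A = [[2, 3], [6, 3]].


For a 2x2 matrix, eigenvalues satisfy lambda^2 - (trace)*lambda + det = 0
trace = 2 + 3 = 5
det = 2*3 - 3*6 = -12
discriminant = 5^2 - 4*(-12) = 73
spectral radius = max |eigenvalue| = 6.7720

6.7720


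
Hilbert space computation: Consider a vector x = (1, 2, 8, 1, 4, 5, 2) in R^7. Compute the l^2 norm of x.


The l^2 norm = (sum |x_i|^2)^(1/2)
Sum of 2th powers = 1 + 4 + 64 + 1 + 16 + 25 + 4 = 115
||x||_2 = (115)^(1/2) = 10.7238

10.7238


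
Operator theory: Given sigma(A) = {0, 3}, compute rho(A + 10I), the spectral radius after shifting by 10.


Spectrum of A + 10I = {10, 13}
Spectral radius = max |lambda| over the shifted spectrum
= max(10, 13) = 13

13


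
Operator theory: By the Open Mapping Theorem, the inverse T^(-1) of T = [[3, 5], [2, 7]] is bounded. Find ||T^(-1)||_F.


det(T) = 3*7 - 5*2 = 11
T^(-1) = (1/11) * [[7, -5], [-2, 3]] = [[0.6364, -0.4545], [-0.1818, 0.2727]]
||T^(-1)||_F^2 = 0.6364^2 + (-0.4545)^2 + (-0.1818)^2 + 0.2727^2 = 0.7190
||T^(-1)||_F = sqrt(0.7190) = 0.8479

0.8479


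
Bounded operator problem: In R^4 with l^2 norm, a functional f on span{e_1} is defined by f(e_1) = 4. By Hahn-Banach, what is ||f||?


The norm of f is given by ||f|| = sup_{||x||=1} |f(x)|.
On span{e_1}, ||e_1|| = 1, so ||f|| = |f(e_1)| / ||e_1||
= |4| / 1 = 4.0000

4.0000


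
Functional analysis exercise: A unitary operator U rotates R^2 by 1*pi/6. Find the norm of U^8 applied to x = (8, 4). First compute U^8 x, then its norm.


U is a rotation by theta = 1*pi/6
U^8 = rotation by 8*theta = 8*pi/6
cos(8*pi/6) = -0.5000, sin(8*pi/6) = -0.8660
U^8 x = (-0.5000 * 8 - -0.8660 * 4, -0.8660 * 8 + -0.5000 * 4)
= (-0.5359, -8.9282)
||U^8 x|| = sqrt((-0.5359)^2 + (-8.9282)^2) = sqrt(80.0000) = 8.9443

8.9443


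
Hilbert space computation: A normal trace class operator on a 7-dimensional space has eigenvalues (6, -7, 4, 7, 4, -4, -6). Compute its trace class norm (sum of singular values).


For a normal operator, singular values equal |eigenvalues|.
Trace norm = sum |lambda_i| = 6 + 7 + 4 + 7 + 4 + 4 + 6
= 38

38


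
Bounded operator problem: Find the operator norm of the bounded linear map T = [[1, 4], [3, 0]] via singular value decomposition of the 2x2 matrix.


A^T A = [[10, 4], [4, 16]]
trace(A^T A) = 26, det(A^T A) = 144
discriminant = 26^2 - 4*144 = 100
Largest eigenvalue of A^T A = (trace + sqrt(disc))/2 = 18.0000
||T|| = sqrt(18.0000) = 4.2426

4.2426


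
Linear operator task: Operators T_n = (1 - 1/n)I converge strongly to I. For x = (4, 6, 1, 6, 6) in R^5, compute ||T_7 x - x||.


T_7 x - x = (1 - 1/7)x - x = -x/7
||x|| = sqrt(125) = 11.1803
||T_7 x - x|| = ||x||/7 = 11.1803/7 = 1.5972

1.5972


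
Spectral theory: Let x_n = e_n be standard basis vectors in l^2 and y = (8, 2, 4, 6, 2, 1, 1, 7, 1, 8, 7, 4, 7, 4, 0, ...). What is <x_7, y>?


x_7 = e_7 is the standard basis vector with 1 in position 7.
<x_7, y> = y_7 = 1
As n -> infinity, <x_n, y> -> 0, confirming weak convergence of (x_n) to 0.

1


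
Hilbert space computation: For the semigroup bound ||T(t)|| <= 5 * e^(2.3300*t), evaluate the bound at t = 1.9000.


||T(1.9000)|| <= 5 * exp(2.3300 * 1.9000)
= 5 * exp(4.4270)
= 5 * 83.6800
= 418.4000

418.4000


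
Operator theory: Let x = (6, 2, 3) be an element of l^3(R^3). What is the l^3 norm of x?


The l^3 norm = (sum |x_i|^3)^(1/3)
Sum of 3th powers = 216 + 8 + 27 = 251
||x||_3 = (251)^(1/3) = 6.3080

6.3080


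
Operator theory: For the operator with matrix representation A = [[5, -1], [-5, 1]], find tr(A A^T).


trace(A * A^T) = sum of squares of all entries
= 5^2 + (-1)^2 + (-5)^2 + 1^2
= 25 + 1 + 25 + 1
= 52

52


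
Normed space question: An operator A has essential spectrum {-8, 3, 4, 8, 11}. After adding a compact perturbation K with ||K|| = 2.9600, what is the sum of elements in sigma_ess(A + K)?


By Weyl's theorem, the essential spectrum is invariant under compact perturbations.
sigma_ess(A + K) = sigma_ess(A) = {-8, 3, 4, 8, 11}
Sum = -8 + 3 + 4 + 8 + 11 = 18

18


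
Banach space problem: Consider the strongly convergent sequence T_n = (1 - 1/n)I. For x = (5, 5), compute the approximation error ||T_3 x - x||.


T_3 x - x = (1 - 1/3)x - x = -x/3
||x|| = sqrt(50) = 7.0711
||T_3 x - x|| = ||x||/3 = 7.0711/3 = 2.3570

2.3570


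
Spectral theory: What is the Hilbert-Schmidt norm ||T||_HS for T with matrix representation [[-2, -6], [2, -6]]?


The Hilbert-Schmidt norm is sqrt(sum of squares of all entries).
Sum of squares = (-2)^2 + (-6)^2 + 2^2 + (-6)^2
= 4 + 36 + 4 + 36 = 80
||T||_HS = sqrt(80) = 8.9443

8.9443


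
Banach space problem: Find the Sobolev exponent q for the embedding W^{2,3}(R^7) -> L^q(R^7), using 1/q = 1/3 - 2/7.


Using the Sobolev embedding formula: 1/q = 1/p - k/n
1/q = 1/3 - 2/7 = 1/21
q = 1/(1/21) = 21

21.0000


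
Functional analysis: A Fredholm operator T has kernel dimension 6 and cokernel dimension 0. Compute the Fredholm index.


The Fredholm index is defined as ind(T) = dim(ker T) - dim(coker T)
= 6 - 0
= 6

6


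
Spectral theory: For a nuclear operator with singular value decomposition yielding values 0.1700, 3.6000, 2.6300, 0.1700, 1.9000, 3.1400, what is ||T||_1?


The nuclear norm is the sum of all singular values.
||T||_1 = 0.1700 + 3.6000 + 2.6300 + 0.1700 + 1.9000 + 3.1400
= 11.6100

11.6100


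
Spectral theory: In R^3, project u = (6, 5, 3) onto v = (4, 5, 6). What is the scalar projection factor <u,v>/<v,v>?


Computing <u,v> = 6*4 + 5*5 + 3*6 = 67
Computing <v,v> = 4^2 + 5^2 + 6^2 = 77
Projection coefficient = 67/77 = 0.8701

0.8701


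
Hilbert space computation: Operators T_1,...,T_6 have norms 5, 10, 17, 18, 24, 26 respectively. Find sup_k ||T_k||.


By the Uniform Boundedness Principle, the supremum of norms is finite.
sup_k ||T_k|| = max(5, 10, 17, 18, 24, 26) = 26

26


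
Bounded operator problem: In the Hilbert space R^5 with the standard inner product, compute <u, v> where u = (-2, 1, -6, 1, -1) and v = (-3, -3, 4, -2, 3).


Computing the standard inner product <u, v> = sum u_i * v_i
= -2*-3 + 1*-3 + -6*4 + 1*-2 + -1*3
= 6 + -3 + -24 + -2 + -3
= -26

-26


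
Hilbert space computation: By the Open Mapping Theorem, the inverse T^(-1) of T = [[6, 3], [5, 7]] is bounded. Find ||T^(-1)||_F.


det(T) = 6*7 - 3*5 = 27
T^(-1) = (1/27) * [[7, -3], [-5, 6]] = [[0.2593, -0.1111], [-0.1852, 0.2222]]
||T^(-1)||_F^2 = 0.2593^2 + (-0.1111)^2 + (-0.1852)^2 + 0.2222^2 = 0.1632
||T^(-1)||_F = sqrt(0.1632) = 0.4040

0.4040


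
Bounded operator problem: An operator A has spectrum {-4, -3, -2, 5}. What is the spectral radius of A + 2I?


Spectrum of A + 2I = {-2, -1, 0, 7}
Spectral radius = max |lambda| over the shifted spectrum
= max(2, 1, 0, 7) = 7

7


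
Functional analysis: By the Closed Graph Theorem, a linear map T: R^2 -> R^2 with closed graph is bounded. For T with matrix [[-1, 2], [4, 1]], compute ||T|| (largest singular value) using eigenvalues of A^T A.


A^T A = [[17, 2], [2, 5]]
trace(A^T A) = 22, det(A^T A) = 81
discriminant = 22^2 - 4*81 = 160
Largest eigenvalue of A^T A = (trace + sqrt(disc))/2 = 17.3246
||T|| = sqrt(17.3246) = 4.1623

4.1623


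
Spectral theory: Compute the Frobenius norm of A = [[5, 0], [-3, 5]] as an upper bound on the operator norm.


||A||_F^2 = sum a_ij^2
= 5^2 + 0^2 + (-3)^2 + 5^2
= 25 + 0 + 9 + 25 = 59
||A||_F = sqrt(59) = 7.6811

7.6811


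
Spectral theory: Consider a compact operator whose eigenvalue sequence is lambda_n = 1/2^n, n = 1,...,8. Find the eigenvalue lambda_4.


The eigenvalue formula gives lambda_4 = 1/2^4
= 1/16
= 0.0625

0.0625


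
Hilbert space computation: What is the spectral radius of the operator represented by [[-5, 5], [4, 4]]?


For a 2x2 matrix, eigenvalues satisfy lambda^2 - (trace)*lambda + det = 0
trace = -5 + 4 = -1
det = -5*4 - 5*4 = -40
discriminant = (-1)^2 - 4*(-40) = 161
spectral radius = max |eigenvalue| = 6.8443

6.8443


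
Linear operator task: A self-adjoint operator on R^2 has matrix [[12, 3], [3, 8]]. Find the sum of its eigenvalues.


For a self-adjoint (symmetric) matrix, the eigenvalues are real.
The sum of eigenvalues equals the trace of the matrix.
trace = 12 + 8 = 20

20


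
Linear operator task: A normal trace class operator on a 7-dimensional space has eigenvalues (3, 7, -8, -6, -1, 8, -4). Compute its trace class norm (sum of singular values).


For a normal operator, singular values equal |eigenvalues|.
Trace norm = sum |lambda_i| = 3 + 7 + 8 + 6 + 1 + 8 + 4
= 37

37


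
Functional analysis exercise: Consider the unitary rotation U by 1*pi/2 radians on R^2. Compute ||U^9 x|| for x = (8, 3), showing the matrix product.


U is a rotation by theta = 1*pi/2
U^9 = rotation by 9*theta = 9*pi/2 = 1*pi/2 (mod 2*pi)
cos(1*pi/2) = 0.0000, sin(1*pi/2) = 1.0000
U^9 x = (0.0000 * 8 - 1.0000 * 3, 1.0000 * 8 + 0.0000 * 3)
= (-3.0000, 8.0000)
||U^9 x|| = sqrt((-3.0000)^2 + 8.0000^2) = sqrt(73.0000) = 8.5440

8.5440


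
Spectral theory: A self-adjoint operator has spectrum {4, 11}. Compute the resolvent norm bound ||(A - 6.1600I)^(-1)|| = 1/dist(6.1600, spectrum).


dist(6.1600, {4, 11}) = min(|6.1600 - 4|, |6.1600 - 11|)
= min(2.1600, 4.8400) = 2.1600
Resolvent bound = 1/2.1600 = 0.4630

0.4630


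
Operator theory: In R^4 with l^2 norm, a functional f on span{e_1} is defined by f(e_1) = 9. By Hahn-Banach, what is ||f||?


The norm of f is given by ||f|| = sup_{||x||=1} |f(x)|.
On span{e_1}, ||e_1|| = 1, so ||f|| = |f(e_1)| / ||e_1||
= |9| / 1 = 9.0000

9.0000


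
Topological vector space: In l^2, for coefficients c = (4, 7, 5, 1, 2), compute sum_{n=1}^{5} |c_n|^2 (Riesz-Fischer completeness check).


sum |c_n|^2 = 4^2 + 7^2 + 5^2 + 1^2 + 2^2
= 16 + 49 + 25 + 1 + 4
= 95

95


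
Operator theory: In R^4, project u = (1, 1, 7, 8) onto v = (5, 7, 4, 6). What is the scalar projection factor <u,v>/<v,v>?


Computing <u,v> = 1*5 + 1*7 + 7*4 + 8*6 = 88
Computing <v,v> = 5^2 + 7^2 + 4^2 + 6^2 = 126
Projection coefficient = 88/126 = 0.6984

0.6984


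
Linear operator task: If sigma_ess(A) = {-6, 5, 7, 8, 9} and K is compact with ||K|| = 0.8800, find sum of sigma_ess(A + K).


By Weyl's theorem, the essential spectrum is invariant under compact perturbations.
sigma_ess(A + K) = sigma_ess(A) = {-6, 5, 7, 8, 9}
Sum = -6 + 5 + 7 + 8 + 9 = 23

23


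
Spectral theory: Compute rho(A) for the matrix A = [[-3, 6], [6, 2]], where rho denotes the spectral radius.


For a 2x2 matrix, eigenvalues satisfy lambda^2 - (trace)*lambda + det = 0
trace = -3 + 2 = -1
det = -3*2 - 6*6 = -42
discriminant = (-1)^2 - 4*(-42) = 169
spectral radius = max |eigenvalue| = 7.0000

7.0000


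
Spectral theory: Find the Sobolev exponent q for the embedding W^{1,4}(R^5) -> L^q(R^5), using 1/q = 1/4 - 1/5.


Using the Sobolev embedding formula: 1/q = 1/p - k/n
1/q = 1/4 - 1/5 = 1/20
q = 1/(1/20) = 20

20.0000


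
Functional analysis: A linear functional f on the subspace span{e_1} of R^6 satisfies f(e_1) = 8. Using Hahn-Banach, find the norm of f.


The norm of f is given by ||f|| = sup_{||x||=1} |f(x)|.
On span{e_1}, ||e_1|| = 1, so ||f|| = |f(e_1)| / ||e_1||
= |8| / 1 = 8.0000

8.0000


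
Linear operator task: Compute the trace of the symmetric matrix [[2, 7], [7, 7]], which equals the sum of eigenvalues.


For a self-adjoint (symmetric) matrix, the eigenvalues are real.
The sum of eigenvalues equals the trace of the matrix.
trace = 2 + 7 = 9

9


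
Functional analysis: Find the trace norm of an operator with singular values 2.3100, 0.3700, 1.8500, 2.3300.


The nuclear norm is the sum of all singular values.
||T||_1 = 2.3100 + 0.3700 + 1.8500 + 2.3300
= 6.8600

6.8600


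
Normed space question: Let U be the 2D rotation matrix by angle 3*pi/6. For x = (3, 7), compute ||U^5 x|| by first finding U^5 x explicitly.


U is a rotation by theta = 3*pi/6
U^5 = rotation by 5*theta = 15*pi/6 = 3*pi/6 (mod 2*pi)
cos(3*pi/6) = 0.0000, sin(3*pi/6) = 1.0000
U^5 x = (0.0000 * 3 - 1.0000 * 7, 1.0000 * 3 + 0.0000 * 7)
= (-7.0000, 3.0000)
||U^5 x|| = sqrt((-7.0000)^2 + 3.0000^2) = sqrt(58.0000) = 7.6158

7.6158


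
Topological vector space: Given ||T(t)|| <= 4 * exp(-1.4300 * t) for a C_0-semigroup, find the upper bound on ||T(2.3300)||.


||T(2.3300)|| <= 4 * exp(-1.4300 * 2.3300)
= 4 * exp(-3.3319)
= 4 * 0.0357
= 0.1429

0.1429


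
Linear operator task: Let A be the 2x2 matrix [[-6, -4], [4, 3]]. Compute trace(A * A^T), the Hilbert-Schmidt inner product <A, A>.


trace(A * A^T) = sum of squares of all entries
= (-6)^2 + (-4)^2 + 4^2 + 3^2
= 36 + 16 + 16 + 9
= 77

77


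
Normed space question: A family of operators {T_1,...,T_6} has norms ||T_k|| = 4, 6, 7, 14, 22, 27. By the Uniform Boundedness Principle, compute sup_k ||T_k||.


By the Uniform Boundedness Principle, the supremum of norms is finite.
sup_k ||T_k|| = max(4, 6, 7, 14, 22, 27) = 27

27


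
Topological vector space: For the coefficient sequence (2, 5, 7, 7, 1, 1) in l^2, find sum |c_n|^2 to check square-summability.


sum |c_n|^2 = 2^2 + 5^2 + 7^2 + 7^2 + 1^2 + 1^2
= 4 + 25 + 49 + 49 + 1 + 1
= 129

129


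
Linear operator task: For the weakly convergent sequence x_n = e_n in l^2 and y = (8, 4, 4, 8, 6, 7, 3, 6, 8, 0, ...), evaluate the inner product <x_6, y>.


x_6 = e_6 is the standard basis vector with 1 in position 6.
<x_6, y> = y_6 = 7
As n -> infinity, <x_n, y> -> 0, confirming weak convergence of (x_n) to 0.

7


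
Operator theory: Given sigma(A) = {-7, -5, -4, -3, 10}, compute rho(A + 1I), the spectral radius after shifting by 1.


Spectrum of A + 1I = {-6, -4, -3, -2, 11}
Spectral radius = max |lambda| over the shifted spectrum
= max(6, 4, 3, 2, 11) = 11

11


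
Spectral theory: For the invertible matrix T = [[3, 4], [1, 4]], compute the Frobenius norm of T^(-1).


det(T) = 3*4 - 4*1 = 8
T^(-1) = (1/8) * [[4, -4], [-1, 3]] = [[0.5000, -0.5000], [-0.1250, 0.3750]]
||T^(-1)||_F^2 = 0.5000^2 + (-0.5000)^2 + (-0.1250)^2 + 0.3750^2 = 0.6562
||T^(-1)||_F = sqrt(0.6562) = 0.8101

0.8101


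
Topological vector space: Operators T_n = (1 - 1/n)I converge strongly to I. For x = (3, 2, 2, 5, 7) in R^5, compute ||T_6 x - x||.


T_6 x - x = (1 - 1/6)x - x = -x/6
||x|| = sqrt(91) = 9.5394
||T_6 x - x|| = ||x||/6 = 9.5394/6 = 1.5899

1.5899


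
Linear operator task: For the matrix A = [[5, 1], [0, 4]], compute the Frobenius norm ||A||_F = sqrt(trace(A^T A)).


||A||_F^2 = sum a_ij^2
= 5^2 + 1^2 + 0^2 + 4^2
= 25 + 1 + 0 + 16 = 42
||A||_F = sqrt(42) = 6.4807

6.4807


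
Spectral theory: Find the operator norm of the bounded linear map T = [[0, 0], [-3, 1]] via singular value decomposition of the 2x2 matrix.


A^T A = [[9, -3], [-3, 1]]
trace(A^T A) = 10, det(A^T A) = 0
discriminant = 10^2 - 4*0 = 100
Largest eigenvalue of A^T A = (trace + sqrt(disc))/2 = 10.0000
||T|| = sqrt(10.0000) = 3.1623

3.1623


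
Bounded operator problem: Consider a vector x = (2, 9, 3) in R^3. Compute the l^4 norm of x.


The l^4 norm = (sum |x_i|^4)^(1/4)
Sum of 4th powers = 16 + 6561 + 81 = 6658
||x||_4 = (6658)^(1/4) = 9.0331

9.0331


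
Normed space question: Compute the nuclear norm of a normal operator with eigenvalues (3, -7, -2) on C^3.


For a normal operator, singular values equal |eigenvalues|.
Trace norm = sum |lambda_i| = 3 + 7 + 2
= 12

12


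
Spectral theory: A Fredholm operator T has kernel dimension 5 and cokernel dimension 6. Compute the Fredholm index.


The Fredholm index is defined as ind(T) = dim(ker T) - dim(coker T)
= 5 - 6
= -1

-1


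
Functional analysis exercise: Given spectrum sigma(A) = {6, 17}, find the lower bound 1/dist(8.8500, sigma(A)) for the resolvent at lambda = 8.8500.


dist(8.8500, {6, 17}) = min(|8.8500 - 6|, |8.8500 - 17|)
= min(2.8500, 8.1500) = 2.8500
Resolvent bound = 1/2.8500 = 0.3509

0.3509


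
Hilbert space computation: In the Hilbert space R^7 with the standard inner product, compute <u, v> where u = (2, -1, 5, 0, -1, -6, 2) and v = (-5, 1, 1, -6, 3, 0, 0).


Computing the standard inner product <u, v> = sum u_i * v_i
= 2*-5 + -1*1 + 5*1 + 0*-6 + -1*3 + -6*0 + 2*0
= -10 + -1 + 5 + 0 + -3 + 0 + 0
= -9

-9


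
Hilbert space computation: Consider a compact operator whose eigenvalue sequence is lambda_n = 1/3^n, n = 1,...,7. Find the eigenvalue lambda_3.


The eigenvalue formula gives lambda_3 = 1/3^3
= 1/27
= 0.0370

0.0370


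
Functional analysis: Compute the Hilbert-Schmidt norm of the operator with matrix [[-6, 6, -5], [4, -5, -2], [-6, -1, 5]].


The Hilbert-Schmidt norm is sqrt(sum of squares of all entries).
Sum of squares = (-6)^2 + 6^2 + (-5)^2 + 4^2 + (-5)^2 + (-2)^2 + (-6)^2 + (-1)^2 + 5^2
= 36 + 36 + 25 + 16 + 25 + 4 + 36 + 1 + 25 = 204
||T||_HS = sqrt(204) = 14.2829

14.2829


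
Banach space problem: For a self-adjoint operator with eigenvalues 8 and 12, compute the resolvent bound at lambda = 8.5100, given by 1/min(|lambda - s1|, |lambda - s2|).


dist(8.5100, {8, 12}) = min(|8.5100 - 8|, |8.5100 - 12|)
= min(0.5100, 3.4900) = 0.5100
Resolvent bound = 1/0.5100 = 1.9608

1.9608


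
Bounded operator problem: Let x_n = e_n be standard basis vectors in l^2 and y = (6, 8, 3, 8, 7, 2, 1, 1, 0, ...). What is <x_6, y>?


x_6 = e_6 is the standard basis vector with 1 in position 6.
<x_6, y> = y_6 = 2
As n -> infinity, <x_n, y> -> 0, confirming weak convergence of (x_n) to 0.

2


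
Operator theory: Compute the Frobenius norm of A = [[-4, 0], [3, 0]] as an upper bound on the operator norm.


||A||_F^2 = sum a_ij^2
= (-4)^2 + 0^2 + 3^2 + 0^2
= 16 + 0 + 9 + 0 = 25
||A||_F = sqrt(25) = 5.0000

5.0000


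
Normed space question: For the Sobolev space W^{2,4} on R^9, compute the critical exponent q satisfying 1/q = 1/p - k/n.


Using the Sobolev embedding formula: 1/q = 1/p - k/n
1/q = 1/4 - 2/9 = 1/36
q = 1/(1/36) = 36

36.0000


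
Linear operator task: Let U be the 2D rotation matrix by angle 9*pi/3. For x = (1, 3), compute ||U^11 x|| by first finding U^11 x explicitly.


U is a rotation by theta = 9*pi/3
U^11 = rotation by 11*theta = 99*pi/3 = 3*pi/3 (mod 2*pi)
cos(3*pi/3) = -1.0000, sin(3*pi/3) = 0.0000
U^11 x = (-1.0000 * 1 - 0.0000 * 3, 0.0000 * 1 + -1.0000 * 3)
= (-1.0000, -3.0000)
||U^11 x|| = sqrt((-1.0000)^2 + (-3.0000)^2) = sqrt(10.0000) = 3.1623

3.1623


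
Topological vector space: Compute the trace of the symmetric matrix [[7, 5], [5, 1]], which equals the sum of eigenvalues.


For a self-adjoint (symmetric) matrix, the eigenvalues are real.
The sum of eigenvalues equals the trace of the matrix.
trace = 7 + 1 = 8

8


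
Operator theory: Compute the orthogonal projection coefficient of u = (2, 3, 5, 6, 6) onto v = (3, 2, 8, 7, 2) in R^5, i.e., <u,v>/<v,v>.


Computing <u,v> = 2*3 + 3*2 + 5*8 + 6*7 + 6*2 = 106
Computing <v,v> = 3^2 + 2^2 + 8^2 + 7^2 + 2^2 = 130
Projection coefficient = 106/130 = 0.8154

0.8154


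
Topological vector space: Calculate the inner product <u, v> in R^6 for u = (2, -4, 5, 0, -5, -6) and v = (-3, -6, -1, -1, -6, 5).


Computing the standard inner product <u, v> = sum u_i * v_i
= 2*-3 + -4*-6 + 5*-1 + 0*-1 + -5*-6 + -6*5
= -6 + 24 + -5 + 0 + 30 + -30
= 13

13


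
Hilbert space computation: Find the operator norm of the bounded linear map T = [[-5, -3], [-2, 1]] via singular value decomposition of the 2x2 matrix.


A^T A = [[29, 13], [13, 10]]
trace(A^T A) = 39, det(A^T A) = 121
discriminant = 39^2 - 4*121 = 1037
Largest eigenvalue of A^T A = (trace + sqrt(disc))/2 = 35.6012
||T|| = sqrt(35.6012) = 5.9667

5.9667


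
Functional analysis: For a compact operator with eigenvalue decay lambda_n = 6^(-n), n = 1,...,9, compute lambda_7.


The eigenvalue formula gives lambda_7 = 1/6^7
= 1/279936
= 3.5722e-06

3.5722e-06


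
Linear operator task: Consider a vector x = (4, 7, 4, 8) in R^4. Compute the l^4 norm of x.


The l^4 norm = (sum |x_i|^4)^(1/4)
Sum of 4th powers = 256 + 2401 + 256 + 4096 = 7009
||x||_4 = (7009)^(1/4) = 9.1499

9.1499


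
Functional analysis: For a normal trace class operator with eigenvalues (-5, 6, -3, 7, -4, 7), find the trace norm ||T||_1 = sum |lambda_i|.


For a normal operator, singular values equal |eigenvalues|.
Trace norm = sum |lambda_i| = 5 + 6 + 3 + 7 + 4 + 7
= 32

32


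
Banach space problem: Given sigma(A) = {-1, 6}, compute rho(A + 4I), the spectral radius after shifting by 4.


Spectrum of A + 4I = {3, 10}
Spectral radius = max |lambda| over the shifted spectrum
= max(3, 10) = 10

10


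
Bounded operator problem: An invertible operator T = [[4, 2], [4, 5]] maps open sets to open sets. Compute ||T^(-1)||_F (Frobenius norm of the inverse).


det(T) = 4*5 - 2*4 = 12
T^(-1) = (1/12) * [[5, -2], [-4, 4]] = [[0.4167, -0.1667], [-0.3333, 0.3333]]
||T^(-1)||_F^2 = 0.4167^2 + (-0.1667)^2 + (-0.3333)^2 + 0.3333^2 = 0.4236
||T^(-1)||_F = sqrt(0.4236) = 0.6509

0.6509


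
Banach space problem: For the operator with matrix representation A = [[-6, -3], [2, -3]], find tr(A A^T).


trace(A * A^T) = sum of squares of all entries
= (-6)^2 + (-3)^2 + 2^2 + (-3)^2
= 36 + 9 + 4 + 9
= 58

58
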